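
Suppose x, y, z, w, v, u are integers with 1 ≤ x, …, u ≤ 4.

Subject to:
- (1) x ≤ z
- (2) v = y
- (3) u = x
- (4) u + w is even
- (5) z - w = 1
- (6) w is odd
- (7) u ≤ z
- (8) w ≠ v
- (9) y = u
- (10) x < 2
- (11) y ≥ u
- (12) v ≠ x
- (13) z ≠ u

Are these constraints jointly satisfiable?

From constraints 2, 3, and 9, v = y = u = x, so v = x. But constraint 12 says v ≠ x. Contradiction.

Unsatisfiable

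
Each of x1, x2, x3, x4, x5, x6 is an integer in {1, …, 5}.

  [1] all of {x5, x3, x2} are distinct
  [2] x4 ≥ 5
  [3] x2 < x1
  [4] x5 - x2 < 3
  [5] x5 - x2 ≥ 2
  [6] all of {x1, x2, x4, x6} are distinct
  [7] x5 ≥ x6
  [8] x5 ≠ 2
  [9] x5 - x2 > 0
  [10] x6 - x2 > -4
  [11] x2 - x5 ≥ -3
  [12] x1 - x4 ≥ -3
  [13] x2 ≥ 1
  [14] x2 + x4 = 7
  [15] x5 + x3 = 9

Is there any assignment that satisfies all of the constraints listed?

Setting (x1, x2, x3, x4, x5, x6) = (4, 2, 5, 5, 4, 1) satisfies everything: constraint 4: x5 - x2 = 2; constraint 5: x5 - x2 = 2, and the others follow.

Satisfiable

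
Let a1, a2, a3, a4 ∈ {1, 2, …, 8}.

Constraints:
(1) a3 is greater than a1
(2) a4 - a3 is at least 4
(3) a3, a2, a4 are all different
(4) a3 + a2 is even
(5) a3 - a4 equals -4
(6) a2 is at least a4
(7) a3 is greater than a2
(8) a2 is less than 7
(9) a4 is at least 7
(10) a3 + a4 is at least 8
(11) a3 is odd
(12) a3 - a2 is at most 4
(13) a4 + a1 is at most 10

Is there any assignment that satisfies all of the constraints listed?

Unsatisfiable

From constraints 6 and 9: a2 ≥ a4 and a4 ≥ 7, so a2 ≥ 7. From constraint 8: a2 ≤ 6. But 6 < 7, so no value of a2 works.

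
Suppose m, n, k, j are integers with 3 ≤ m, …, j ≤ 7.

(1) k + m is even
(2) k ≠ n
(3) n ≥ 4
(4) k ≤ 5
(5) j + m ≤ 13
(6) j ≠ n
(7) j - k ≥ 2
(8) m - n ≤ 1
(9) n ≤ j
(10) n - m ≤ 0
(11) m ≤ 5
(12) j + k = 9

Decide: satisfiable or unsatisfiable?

Try m = 5, n = 4, k = 3, j = 6.
Check constraint 5: j + m = 11; constraint 7: j - k = 3; constraint 8: m - n = 1. The remaining constraints are straightforward to verify.

Satisfiable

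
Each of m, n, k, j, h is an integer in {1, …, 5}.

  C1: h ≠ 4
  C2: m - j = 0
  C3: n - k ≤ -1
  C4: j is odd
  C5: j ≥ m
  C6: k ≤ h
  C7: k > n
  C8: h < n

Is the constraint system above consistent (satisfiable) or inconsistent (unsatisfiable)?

Constraints 3, 6, and 8 give h < n, n < k, k ≤ h. Chaining: h < n < k ≤ h, which forces h < h — impossible.

Unsatisfiable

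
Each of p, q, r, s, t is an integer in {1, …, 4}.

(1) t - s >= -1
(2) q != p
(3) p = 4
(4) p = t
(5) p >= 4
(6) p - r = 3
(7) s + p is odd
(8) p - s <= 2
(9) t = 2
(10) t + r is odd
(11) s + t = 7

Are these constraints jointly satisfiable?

Constraint 3 fixes p = 4 and constraint 9 fixes t = 2, but constraint 4 requires p = t. Since 4 ≠ 2, contradiction.

Unsatisfiable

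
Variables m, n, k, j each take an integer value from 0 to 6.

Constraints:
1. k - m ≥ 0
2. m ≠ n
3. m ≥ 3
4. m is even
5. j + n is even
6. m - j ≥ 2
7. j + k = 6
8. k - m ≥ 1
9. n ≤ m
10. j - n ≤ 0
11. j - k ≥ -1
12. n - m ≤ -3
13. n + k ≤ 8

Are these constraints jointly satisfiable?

Constraints 1, 10, 11, and 12 give m − n ≥ 3, n − j ≥ 0, j − k ≥ -1, k − m ≥ 0.
Adding all 4 inequalities: the left sides telescope to 0, and the right sides sum to 3 + 0 + (-1) + 0 = 2. So 0 ≥ 2, which is false.

Unsatisfiable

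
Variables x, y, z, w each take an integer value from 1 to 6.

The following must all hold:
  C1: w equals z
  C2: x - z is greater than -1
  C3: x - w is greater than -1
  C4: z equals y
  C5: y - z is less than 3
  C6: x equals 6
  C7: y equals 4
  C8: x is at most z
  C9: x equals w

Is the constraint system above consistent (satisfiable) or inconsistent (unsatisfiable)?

Constraint 6 fixes x = 6 and constraint 7 fixes y = 4. Constraints 1, 4, and 9 give x = w = z = y, so x = y. But 6 ≠ 4 — contradiction.

Unsatisfiable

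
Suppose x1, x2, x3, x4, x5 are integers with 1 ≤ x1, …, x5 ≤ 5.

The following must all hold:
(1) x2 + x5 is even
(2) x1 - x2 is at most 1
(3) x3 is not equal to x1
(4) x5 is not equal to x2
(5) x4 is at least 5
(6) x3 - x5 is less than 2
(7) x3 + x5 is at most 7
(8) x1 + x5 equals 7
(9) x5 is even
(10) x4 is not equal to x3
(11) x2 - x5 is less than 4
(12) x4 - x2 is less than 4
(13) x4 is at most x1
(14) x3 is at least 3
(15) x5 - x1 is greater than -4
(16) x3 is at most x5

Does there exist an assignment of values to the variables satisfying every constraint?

Unsatisfiable

From constraints 5 and 13: x1 ≥ x4 ≥ 5. From constraints 14 and 16: x5 ≥ x3 ≥ 3. Hence x1 + x5 ≥ 8. But constraint 8 requires x1 + x5 = 7, and 7 < 8. Contradiction.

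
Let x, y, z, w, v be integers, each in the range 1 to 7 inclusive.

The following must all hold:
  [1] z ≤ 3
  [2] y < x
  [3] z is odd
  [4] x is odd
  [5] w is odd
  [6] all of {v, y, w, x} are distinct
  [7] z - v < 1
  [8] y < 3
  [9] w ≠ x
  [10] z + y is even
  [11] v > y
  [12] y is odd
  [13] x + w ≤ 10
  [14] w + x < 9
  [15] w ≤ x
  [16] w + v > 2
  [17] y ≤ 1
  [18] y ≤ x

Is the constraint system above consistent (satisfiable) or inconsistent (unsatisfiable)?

One satisfying assignment is x = 5, y = 1, z = 1, w = 3, v = 2.
For the less obvious constraints — constraint 7: z - v = -1; constraint 13: x + w = 8 — and the others hold by inspection.

Satisfiable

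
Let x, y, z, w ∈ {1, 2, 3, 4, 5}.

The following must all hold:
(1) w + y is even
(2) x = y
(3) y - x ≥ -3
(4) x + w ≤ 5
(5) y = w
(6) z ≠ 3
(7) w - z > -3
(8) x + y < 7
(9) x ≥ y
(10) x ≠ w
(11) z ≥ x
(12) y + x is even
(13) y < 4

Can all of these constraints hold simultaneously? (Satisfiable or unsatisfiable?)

From constraints 2 and 5, x = y = w, so x = w. But constraint 10 says x ≠ w. Contradiction.

Unsatisfiable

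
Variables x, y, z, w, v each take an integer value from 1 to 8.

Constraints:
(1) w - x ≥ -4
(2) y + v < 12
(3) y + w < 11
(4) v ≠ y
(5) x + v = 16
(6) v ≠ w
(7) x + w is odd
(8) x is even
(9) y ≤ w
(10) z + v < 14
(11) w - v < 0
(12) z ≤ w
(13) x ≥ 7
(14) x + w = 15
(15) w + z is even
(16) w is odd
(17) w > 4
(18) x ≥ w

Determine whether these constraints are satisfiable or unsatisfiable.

Satisfiable

Take x = 8, y = 3, z = 5, w = 7, v = 8. Then constraint 1: w - x = -1; constraint 2: y + v = 11; constraint 3: y + w = 10, and every other listed constraint is also met.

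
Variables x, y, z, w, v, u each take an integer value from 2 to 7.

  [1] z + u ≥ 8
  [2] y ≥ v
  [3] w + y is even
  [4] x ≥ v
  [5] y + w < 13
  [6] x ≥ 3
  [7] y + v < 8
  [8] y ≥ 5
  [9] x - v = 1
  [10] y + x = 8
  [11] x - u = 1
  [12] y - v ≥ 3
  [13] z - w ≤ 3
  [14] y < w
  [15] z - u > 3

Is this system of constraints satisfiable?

Satisfiable

The assignment x = 3, y = 5, z = 7, w = 7, v = 2, u = 2 works:
  constraint 1 holds since z + u = 9.
  constraint 5 holds since y + w = 12.
  constraint 7 holds since y + v = 7.
The rest check out directly.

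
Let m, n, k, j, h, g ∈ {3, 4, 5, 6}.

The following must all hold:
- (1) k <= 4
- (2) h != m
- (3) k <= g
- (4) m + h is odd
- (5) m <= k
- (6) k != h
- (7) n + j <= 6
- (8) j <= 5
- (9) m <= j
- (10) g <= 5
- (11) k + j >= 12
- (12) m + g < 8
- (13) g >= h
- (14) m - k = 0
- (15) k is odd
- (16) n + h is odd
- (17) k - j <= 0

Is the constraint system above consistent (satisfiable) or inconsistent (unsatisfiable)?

Unsatisfiable

From constraints 3 and 10: k ≤ g ≤ 5. From constraint 8: j ≤ 5. Hence k + j ≤ 10. But constraint 11 requires k + j ≥ 12, and 12 > 10. Contradiction.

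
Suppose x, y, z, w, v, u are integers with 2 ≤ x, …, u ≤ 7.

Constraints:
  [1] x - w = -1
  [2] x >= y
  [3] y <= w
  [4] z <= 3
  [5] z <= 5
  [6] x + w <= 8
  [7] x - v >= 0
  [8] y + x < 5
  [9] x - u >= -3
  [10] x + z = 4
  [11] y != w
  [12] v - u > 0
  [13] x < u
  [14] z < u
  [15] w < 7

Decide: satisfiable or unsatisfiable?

Unsatisfiable

Constraints 7, 12, and 13 give u < v, v ≤ x, x < u. Chaining: u < v ≤ x < u, which forces u < u — impossible.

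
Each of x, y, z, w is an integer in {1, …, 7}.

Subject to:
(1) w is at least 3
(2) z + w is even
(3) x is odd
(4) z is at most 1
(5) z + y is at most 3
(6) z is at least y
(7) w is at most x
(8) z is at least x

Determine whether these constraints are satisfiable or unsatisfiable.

Unsatisfiable

From constraints 1 and 7: x ≥ w and w ≥ 3, so x ≥ 3. From constraints 4 and 8: x ≤ z and z ≤ 1, so x ≤ 1. But 1 < 3, so no value of x works.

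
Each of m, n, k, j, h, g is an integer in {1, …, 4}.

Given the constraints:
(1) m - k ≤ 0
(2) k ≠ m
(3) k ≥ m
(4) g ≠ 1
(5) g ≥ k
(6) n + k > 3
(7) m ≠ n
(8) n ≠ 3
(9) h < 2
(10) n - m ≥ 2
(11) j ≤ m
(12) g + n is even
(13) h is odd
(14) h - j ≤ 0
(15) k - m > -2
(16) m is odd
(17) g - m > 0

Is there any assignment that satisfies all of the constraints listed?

Satisfiable

Take m = 1, n = 4, k = 2, j = 1, h = 1, g = 4. Then constraint 1: m - k = -1; constraint 6: n + k = 6; constraint 10: n - m = 3, and every other listed constraint is also met.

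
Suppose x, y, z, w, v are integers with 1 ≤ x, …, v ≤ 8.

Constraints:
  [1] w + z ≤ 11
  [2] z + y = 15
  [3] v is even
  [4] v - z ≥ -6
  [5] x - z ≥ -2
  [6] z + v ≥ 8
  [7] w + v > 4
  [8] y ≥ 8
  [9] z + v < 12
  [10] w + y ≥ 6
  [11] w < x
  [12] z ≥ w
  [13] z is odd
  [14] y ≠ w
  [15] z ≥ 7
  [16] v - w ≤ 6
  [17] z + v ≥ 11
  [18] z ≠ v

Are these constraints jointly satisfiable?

Try x = 8, y = 8, z = 7, w = 1, v = 4.
Check constraint 1: w + z = 8; constraint 2: z + y = 15; constraint 4: v - z = -3. The remaining constraints are straightforward to verify.

Satisfiable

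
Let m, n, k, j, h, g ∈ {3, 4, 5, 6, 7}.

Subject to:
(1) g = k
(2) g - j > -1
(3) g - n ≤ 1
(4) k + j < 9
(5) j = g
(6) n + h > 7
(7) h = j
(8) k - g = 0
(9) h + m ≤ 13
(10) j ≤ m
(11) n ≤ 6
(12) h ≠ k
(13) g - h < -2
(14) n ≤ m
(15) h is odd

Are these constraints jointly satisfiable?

From constraints 1, 5, and 7, h = j = g = k, so h = k. But constraint 12 says h ≠ k. Contradiction.

Unsatisfiable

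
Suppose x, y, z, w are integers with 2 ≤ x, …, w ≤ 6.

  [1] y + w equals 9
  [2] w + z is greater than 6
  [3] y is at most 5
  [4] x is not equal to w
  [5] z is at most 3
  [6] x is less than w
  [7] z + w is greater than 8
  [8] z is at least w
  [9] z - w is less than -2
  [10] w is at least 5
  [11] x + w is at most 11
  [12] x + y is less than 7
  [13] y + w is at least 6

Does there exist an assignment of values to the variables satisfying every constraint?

From constraint 3: y ≤ 5. From constraints 5 and 8: w ≤ z ≤ 3. Hence y + w ≤ 8. But constraint 1 requires y + w = 9, and 9 > 8. Contradiction.

Unsatisfiable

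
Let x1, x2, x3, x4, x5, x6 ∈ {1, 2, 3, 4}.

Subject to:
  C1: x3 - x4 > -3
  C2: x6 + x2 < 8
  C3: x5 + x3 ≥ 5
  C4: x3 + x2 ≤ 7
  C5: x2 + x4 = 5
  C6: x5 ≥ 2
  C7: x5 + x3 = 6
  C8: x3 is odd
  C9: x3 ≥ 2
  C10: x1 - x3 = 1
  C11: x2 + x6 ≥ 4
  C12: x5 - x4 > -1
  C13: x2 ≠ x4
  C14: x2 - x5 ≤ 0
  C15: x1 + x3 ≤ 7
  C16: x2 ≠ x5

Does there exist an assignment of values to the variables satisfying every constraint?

Try x1 = 4, x2 = 2, x3 = 3, x4 = 3, x5 = 3, x6 = 3.
Check constraint 1: x3 - x4 = 0; constraint 2: x6 + x2 = 5. The remaining constraints are straightforward to verify.

Satisfiable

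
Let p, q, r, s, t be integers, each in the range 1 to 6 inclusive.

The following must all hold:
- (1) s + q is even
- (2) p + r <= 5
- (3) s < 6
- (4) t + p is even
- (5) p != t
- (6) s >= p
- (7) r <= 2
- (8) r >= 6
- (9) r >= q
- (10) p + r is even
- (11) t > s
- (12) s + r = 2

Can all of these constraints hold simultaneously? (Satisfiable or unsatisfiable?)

Unsatisfiable

From constraint 8: r ≥ 6. From constraint 7: r ≤ 2. But 2 < 6, so no value of r works.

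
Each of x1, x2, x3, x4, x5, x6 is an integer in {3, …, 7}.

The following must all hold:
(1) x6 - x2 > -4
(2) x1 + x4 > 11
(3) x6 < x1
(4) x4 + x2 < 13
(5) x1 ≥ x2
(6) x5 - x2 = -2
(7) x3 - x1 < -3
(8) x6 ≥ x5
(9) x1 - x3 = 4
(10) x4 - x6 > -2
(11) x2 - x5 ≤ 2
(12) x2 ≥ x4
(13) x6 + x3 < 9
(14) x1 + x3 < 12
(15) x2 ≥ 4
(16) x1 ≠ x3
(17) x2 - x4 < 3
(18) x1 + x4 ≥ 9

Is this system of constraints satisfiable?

Take x1 = 7, x2 = 5, x3 = 3, x4 = 5, x5 = 3, x6 = 4. Then constraint 1: x6 - x2 = -1; constraint 2: x1 + x4 = 12, and every other listed constraint is also met.

Satisfiable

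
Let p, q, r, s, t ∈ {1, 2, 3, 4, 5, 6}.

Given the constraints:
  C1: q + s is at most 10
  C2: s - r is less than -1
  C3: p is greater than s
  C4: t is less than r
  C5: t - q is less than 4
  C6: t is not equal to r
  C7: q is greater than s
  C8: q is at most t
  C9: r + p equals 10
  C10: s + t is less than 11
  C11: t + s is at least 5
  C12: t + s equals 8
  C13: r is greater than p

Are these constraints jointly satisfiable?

Setting (p, q, r, s, t) = (4, 4, 6, 3, 5) satisfies everything: constraint 1: q + s = 7; constraint 2: s - r = -3, and the others follow.

Satisfiable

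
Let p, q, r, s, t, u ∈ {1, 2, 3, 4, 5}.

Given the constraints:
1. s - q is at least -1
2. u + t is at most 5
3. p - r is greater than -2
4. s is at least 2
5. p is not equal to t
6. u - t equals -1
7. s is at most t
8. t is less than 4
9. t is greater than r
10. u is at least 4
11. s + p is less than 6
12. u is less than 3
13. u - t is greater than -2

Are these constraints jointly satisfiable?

From constraint 10: u ≥ 4. From constraints 4 and 7: t ≥ s ≥ 2. Hence u + t ≥ 6. But constraint 2 requires u + t ≤ 5, and 5 < 6. Contradiction.

Unsatisfiable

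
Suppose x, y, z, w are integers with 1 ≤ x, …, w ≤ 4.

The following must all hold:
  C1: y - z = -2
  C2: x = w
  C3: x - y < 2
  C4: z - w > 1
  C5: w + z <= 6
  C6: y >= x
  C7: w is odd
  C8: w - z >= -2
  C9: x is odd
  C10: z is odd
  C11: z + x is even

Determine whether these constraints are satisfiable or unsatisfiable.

Try x = 1, y = 1, z = 3, w = 1.
Check constraint 1: y - z = -2; constraint 3: x - y = 0. The remaining constraints are straightforward to verify.

Satisfiable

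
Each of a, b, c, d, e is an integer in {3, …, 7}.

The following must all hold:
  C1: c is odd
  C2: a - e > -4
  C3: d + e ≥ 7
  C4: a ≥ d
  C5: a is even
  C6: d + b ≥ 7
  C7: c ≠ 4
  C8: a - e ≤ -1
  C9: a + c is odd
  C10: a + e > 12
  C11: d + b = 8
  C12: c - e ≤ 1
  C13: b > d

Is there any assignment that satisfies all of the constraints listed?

Satisfiable

Try a = 6, b = 5, c = 5, d = 3, e = 7.
Check constraint 2: a - e = -1; constraint 3: d + e = 10; constraint 6: d + b = 8. The remaining constraints are straightforward to verify.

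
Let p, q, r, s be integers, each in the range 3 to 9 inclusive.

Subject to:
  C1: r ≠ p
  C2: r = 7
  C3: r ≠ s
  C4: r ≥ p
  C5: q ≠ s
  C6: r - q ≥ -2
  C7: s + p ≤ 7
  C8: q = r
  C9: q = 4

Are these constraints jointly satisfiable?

Constraint 9 fixes q = 4 and constraint 2 fixes r = 7, but constraint 8 requires q = r. Since 4 ≠ 7, contradiction.

Unsatisfiable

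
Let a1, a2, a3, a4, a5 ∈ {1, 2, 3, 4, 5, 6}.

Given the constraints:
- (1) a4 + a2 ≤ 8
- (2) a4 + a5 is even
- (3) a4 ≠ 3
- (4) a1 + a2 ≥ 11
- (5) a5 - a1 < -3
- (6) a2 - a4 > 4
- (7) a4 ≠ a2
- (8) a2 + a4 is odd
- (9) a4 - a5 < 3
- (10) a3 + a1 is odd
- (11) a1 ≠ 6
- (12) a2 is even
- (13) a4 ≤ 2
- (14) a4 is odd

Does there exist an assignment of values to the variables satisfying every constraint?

Take a1 = 5, a2 = 6, a3 = 6, a4 = 1, a5 = 1. Then constraint 1: a4 + a2 = 7; constraint 4: a1 + a2 = 11, and every other listed constraint is also met.

Satisfiable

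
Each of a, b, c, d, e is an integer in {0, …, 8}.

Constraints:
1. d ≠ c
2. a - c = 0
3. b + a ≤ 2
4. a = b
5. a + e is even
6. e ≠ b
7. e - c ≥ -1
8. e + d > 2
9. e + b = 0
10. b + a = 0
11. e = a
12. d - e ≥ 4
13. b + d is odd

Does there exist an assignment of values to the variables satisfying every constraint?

From constraints 4 and 11, e = a = b, so e = b. But constraint 6 says e ≠ b. Contradiction.

Unsatisfiable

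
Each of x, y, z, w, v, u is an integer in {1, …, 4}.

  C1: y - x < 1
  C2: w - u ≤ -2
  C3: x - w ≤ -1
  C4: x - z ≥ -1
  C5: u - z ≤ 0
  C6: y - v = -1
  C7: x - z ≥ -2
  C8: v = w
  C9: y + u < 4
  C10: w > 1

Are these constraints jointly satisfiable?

Unsatisfiable

Constraints 2, 3, 5, and 7 give u − w ≥ 2, w − x ≥ 1, x − z ≥ -2, z − u ≥ 0.
Adding all 4 inequalities: the left sides telescope to 0, and the right sides sum to 2 + 1 + (-2) + 0 = 1. So 0 ≥ 1, which is false.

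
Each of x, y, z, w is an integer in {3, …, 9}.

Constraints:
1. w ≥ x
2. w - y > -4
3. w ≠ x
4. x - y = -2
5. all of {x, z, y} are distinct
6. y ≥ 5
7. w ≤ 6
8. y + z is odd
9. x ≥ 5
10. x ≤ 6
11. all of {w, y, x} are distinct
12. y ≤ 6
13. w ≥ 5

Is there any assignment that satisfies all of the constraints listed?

Unsatisfiable

Constraints 6, 7, 9, 10, 12, and 13 confine each of w, y, x to the 2 values {5, 6}.
Constraint 11 requires all 3 of them to be distinct, but only 2 values are available — impossible by the pigeonhole principle.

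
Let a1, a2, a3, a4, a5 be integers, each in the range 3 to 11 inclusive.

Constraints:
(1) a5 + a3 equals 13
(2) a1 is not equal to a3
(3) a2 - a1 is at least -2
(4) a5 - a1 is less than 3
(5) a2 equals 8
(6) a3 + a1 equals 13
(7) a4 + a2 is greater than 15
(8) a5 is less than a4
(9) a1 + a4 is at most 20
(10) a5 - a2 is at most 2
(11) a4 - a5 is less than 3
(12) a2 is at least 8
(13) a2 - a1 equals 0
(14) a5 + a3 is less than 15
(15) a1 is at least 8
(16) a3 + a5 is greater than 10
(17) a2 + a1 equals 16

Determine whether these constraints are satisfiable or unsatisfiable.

The assignment a1 = 8, a2 = 8, a3 = 5, a4 = 9, a5 = 8 works:
  constraint 1 holds since a5 + a3 = 13.
  constraint 3 holds since a2 - a1 = 0.
  constraint 4 holds since a5 - a1 = 0.
The rest check out directly.

Satisfiable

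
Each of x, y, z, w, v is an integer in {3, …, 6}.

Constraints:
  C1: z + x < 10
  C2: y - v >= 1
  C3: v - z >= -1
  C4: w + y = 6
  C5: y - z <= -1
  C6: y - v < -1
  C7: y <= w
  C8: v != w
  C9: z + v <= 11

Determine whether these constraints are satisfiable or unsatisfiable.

Unsatisfiable

Constraints 2, 3, and 5 give y − v ≥ 1, v − z ≥ -1, z − y ≥ 1.
Adding all 3 inequalities: the left sides telescope to 0, and the right sides sum to 1 + (-1) + 1 = 1. So 0 ≥ 1, which is false.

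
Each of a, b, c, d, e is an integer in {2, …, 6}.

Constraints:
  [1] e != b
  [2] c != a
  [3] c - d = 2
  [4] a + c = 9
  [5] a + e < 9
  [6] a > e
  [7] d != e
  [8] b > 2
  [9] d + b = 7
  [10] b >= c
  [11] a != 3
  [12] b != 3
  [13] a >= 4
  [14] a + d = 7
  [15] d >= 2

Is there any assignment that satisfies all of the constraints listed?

Satisfiable

Setting (a, b, c, d, e) = (5, 5, 4, 2, 3) satisfies everything: constraint 3: c - d = 2; constraint 4: a + c = 9; constraint 5: a + e = 8, and the others follow.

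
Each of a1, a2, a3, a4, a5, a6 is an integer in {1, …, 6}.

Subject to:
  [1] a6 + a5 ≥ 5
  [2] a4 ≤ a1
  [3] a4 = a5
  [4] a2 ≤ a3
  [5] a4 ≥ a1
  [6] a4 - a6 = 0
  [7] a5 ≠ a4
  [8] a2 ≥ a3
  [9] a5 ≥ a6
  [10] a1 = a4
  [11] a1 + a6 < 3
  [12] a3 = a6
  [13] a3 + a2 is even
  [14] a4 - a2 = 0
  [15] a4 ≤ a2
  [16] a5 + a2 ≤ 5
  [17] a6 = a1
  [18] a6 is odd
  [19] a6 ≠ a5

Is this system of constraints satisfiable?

Unsatisfiable

From constraints 3, 10, and 17, a6 = a1 = a4 = a5, so a6 = a5. But constraint 19 says a6 ≠ a5. Contradiction.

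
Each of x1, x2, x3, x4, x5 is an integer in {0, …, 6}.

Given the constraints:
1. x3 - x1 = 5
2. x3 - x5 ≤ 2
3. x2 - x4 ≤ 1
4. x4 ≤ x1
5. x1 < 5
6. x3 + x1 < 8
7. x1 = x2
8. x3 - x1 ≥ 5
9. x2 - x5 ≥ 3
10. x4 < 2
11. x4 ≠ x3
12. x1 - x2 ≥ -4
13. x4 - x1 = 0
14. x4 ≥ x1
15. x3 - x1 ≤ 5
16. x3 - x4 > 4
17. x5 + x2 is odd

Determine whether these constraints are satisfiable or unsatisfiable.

Constraints 2, 8, 9, and 12 give x1 − x2 ≥ -4, x2 − x5 ≥ 3, x5 − x3 ≥ -2, x3 − x1 ≥ 5.
Adding all 4 inequalities: the left sides telescope to 0, and the right sides sum to (-4) + 3 + (-2) + 5 = 2. So 0 ≥ 2, which is false.

Unsatisfiable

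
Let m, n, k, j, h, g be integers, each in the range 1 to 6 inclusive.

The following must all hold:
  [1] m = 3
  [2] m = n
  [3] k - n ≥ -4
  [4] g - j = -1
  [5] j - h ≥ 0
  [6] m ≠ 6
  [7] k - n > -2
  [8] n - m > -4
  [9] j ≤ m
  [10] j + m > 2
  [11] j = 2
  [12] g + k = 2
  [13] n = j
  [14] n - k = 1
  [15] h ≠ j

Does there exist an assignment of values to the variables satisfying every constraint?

Constraint 1 fixes m = 3 and constraint 11 fixes j = 2. Constraints 2 and 13 give m = n = j, so m = j. But 3 ≠ 2 — contradiction.

Unsatisfiable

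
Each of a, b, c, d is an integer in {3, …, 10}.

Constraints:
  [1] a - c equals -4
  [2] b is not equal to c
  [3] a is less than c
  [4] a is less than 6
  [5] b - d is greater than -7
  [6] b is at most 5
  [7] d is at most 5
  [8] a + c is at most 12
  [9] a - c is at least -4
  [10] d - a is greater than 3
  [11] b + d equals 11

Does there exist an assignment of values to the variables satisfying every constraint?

From constraint 6: b ≤ 5. From constraint 7: d ≤ 5. Hence b + d ≤ 10. But constraint 11 requires b + d = 11, and 11 > 10. Contradiction.

Unsatisfiable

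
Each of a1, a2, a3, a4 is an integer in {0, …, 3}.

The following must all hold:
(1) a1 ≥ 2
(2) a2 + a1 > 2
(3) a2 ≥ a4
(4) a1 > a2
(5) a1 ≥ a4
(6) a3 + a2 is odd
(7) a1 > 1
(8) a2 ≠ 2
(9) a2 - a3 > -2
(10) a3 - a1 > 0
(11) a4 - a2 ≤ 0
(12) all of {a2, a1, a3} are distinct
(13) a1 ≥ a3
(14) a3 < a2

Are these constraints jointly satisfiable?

Constraints 4, 10, and 14 give a3 < a2, a2 < a1, a1 < a3. Chaining: a3 < a2 < a1 < a3, which forces a3 < a3 — impossible.

Unsatisfiable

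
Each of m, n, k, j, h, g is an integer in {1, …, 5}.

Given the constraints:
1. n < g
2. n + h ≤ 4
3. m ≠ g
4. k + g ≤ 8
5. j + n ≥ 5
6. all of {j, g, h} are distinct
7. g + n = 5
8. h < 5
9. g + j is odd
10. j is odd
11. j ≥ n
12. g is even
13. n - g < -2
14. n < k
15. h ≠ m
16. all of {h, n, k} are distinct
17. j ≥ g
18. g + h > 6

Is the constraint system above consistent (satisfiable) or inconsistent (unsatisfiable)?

Satisfiable

Take m = 5, n = 1, k = 4, j = 5, h = 3, g = 4. Then constraint 2: n + h = 4; constraint 4: k + g = 8; constraint 5: j + n = 6, and every other listed constraint is also met.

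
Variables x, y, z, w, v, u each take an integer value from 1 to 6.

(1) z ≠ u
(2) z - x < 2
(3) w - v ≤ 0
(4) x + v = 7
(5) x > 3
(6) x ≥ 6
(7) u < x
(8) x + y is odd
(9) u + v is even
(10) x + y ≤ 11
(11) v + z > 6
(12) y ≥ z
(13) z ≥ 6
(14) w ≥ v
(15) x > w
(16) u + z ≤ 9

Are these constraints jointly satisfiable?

From constraint 6: x ≥ 6. From constraints 12 and 13: y ≥ z ≥ 6. Hence x + y ≥ 12. But constraint 10 requires x + y ≤ 11, and 11 < 12. Contradiction.

Unsatisfiable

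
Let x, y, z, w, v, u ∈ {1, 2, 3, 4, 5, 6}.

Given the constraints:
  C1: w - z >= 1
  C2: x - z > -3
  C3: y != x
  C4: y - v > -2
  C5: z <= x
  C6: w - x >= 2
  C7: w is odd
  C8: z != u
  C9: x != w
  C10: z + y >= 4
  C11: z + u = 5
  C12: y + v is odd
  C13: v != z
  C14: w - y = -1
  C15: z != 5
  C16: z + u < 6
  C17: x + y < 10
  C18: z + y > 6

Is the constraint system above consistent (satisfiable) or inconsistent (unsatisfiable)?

Try x = 1, y = 6, z = 1, w = 5, v = 5, u = 4.
Check constraint 1: w - z = 4; constraint 2: x - z = 0; constraint 4: y - v = 1. The remaining constraints are straightforward to verify.

Satisfiable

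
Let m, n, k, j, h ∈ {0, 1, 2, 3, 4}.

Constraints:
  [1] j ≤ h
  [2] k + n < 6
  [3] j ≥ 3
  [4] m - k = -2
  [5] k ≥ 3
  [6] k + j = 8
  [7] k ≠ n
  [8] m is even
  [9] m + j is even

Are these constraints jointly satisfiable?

The assignment m = 2, n = 0, k = 4, j = 4, h = 4 works:
  constraint 2 holds since k + n = 4.
  constraint 4 holds since m - k = -2.
The rest check out directly.

Satisfiable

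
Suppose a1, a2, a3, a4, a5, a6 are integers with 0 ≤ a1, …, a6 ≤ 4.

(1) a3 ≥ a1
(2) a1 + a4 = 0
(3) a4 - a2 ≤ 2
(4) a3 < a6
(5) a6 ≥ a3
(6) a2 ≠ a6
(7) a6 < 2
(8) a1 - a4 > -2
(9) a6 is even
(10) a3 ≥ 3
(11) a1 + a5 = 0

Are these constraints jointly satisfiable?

Unsatisfiable

From constraints 5 and 10: a6 ≥ a3 and a3 ≥ 3, so a6 ≥ 3. From constraint 7: a6 ≤ 1. But 1 < 3, so no value of a6 works.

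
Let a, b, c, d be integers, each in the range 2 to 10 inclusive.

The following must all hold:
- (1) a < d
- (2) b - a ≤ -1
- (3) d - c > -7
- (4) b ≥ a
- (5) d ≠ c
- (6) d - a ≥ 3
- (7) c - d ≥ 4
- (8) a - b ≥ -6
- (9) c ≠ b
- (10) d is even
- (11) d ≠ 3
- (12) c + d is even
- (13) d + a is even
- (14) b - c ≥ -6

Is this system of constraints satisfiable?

Constraints 2, 6, 7, and 14 give c − d ≥ 4, d − a ≥ 3, a − b ≥ 1, b − c ≥ -6.
Adding all 4 inequalities: the left sides telescope to 0, and the right sides sum to 4 + 3 + 1 + (-6) = 2. So 0 ≥ 2, which is false.

Unsatisfiable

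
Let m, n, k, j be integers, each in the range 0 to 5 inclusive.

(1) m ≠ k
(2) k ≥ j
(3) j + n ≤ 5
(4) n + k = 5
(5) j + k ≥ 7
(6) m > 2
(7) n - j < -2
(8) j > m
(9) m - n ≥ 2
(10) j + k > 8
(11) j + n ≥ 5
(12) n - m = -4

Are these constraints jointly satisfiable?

Satisfiable

The assignment m = 4, n = 0, k = 5, j = 5 works:
  constraint 3 holds since j + n = 5.
  constraint 4 holds since n + k = 5.
  constraint 5 holds since j + k = 10.
The rest check out directly.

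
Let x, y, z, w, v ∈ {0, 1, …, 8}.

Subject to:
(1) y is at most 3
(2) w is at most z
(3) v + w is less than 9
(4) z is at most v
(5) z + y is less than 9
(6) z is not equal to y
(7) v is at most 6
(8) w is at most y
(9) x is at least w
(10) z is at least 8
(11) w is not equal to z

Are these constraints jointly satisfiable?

From constraint 10: z ≥ 8. From constraints 4 and 7: z ≤ v and v ≤ 6, so z ≤ 6. But 6 < 8, so no value of z works.

Unsatisfiable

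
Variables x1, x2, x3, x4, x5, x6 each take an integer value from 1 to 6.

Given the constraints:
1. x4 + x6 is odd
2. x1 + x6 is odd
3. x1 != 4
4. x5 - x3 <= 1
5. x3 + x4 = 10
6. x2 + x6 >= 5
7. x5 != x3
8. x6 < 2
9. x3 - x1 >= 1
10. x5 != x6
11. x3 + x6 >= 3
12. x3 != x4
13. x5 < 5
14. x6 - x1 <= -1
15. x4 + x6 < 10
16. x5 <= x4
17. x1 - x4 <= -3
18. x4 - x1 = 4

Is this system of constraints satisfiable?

Setting (x1, x2, x3, x4, x5, x6) = (2, 6, 4, 6, 2, 1) satisfies everything: constraint 4: x5 - x3 = -2; constraint 5: x3 + x4 = 10; constraint 6: x2 + x6 = 7, and the others follow.

Satisfiable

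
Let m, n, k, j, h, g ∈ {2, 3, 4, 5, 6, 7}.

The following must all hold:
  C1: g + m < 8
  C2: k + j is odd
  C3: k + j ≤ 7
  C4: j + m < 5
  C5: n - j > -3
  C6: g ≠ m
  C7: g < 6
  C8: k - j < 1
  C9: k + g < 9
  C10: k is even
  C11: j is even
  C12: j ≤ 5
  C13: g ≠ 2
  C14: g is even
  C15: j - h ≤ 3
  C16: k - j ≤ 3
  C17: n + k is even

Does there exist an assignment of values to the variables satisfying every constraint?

Unsatisfiable

Constraint 10 makes k even and constraint 11 makes j even, so k + j must be even. Constraint 2 says k + j is odd — contradiction.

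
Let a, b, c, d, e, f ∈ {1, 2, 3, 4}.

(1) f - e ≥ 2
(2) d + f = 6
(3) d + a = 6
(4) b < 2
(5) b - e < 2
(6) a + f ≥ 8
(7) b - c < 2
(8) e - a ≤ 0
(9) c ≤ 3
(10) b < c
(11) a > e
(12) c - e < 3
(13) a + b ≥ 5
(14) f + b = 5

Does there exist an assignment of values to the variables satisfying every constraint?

Satisfiable

The assignment a = 4, b = 1, c = 2, d = 2, e = 1, f = 4 works:
  constraint 1 holds since f - e = 3.
  constraint 2 holds since d + f = 6.
The rest check out directly.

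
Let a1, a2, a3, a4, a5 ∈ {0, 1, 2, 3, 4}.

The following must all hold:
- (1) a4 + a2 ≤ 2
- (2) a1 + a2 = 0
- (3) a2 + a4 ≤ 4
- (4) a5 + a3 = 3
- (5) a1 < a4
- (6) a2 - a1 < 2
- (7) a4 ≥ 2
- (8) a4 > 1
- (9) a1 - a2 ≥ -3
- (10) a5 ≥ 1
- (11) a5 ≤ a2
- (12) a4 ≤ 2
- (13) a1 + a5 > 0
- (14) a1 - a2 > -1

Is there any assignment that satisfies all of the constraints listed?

From constraint 7: a4 ≥ 2. From constraints 10 and 11: a2 ≥ a5 ≥ 1. Hence a4 + a2 ≥ 3. But constraint 1 requires a4 + a2 ≤ 2, and 2 < 3. Contradiction.

Unsatisfiable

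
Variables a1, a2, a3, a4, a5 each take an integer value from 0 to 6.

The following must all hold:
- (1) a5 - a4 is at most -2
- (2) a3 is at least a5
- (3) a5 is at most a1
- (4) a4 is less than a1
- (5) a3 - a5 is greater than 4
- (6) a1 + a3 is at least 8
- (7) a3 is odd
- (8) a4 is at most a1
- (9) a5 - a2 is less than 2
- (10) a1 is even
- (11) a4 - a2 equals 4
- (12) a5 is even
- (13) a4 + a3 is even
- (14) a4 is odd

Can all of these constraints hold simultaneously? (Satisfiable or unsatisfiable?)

Try a1 = 6, a2 = 1, a3 = 5, a4 = 5, a5 = 0.
Check constraint 1: a5 - a4 = -5; constraint 5: a3 - a5 = 5. The remaining constraints are straightforward to verify.

Satisfiable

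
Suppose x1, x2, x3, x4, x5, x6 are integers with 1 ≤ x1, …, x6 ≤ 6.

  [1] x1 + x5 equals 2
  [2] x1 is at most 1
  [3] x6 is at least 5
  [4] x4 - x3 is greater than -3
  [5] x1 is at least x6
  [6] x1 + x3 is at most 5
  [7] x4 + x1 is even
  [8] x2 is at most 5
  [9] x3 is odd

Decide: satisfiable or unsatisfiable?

From constraint 3: x6 ≥ 5. From constraints 2 and 5: x6 ≤ x1 and x1 ≤ 1, so x6 ≤ 1. But 1 < 5, so no value of x6 works.

Unsatisfiable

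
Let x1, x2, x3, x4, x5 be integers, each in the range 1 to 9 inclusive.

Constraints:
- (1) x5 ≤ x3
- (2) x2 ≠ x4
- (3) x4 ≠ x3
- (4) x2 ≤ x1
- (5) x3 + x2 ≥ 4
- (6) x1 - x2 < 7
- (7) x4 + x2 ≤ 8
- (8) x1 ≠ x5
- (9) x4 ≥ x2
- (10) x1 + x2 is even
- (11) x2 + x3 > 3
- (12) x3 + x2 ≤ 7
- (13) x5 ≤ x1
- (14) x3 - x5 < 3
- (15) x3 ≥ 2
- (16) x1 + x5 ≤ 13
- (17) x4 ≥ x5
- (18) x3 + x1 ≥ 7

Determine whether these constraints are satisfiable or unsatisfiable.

Setting (x1, x2, x3, x4, x5) = (7, 3, 3, 5, 3) satisfies everything: constraint 5: x3 + x2 = 6; constraint 6: x1 - x2 = 4; constraint 7: x4 + x2 = 8, and the others follow.

Satisfiable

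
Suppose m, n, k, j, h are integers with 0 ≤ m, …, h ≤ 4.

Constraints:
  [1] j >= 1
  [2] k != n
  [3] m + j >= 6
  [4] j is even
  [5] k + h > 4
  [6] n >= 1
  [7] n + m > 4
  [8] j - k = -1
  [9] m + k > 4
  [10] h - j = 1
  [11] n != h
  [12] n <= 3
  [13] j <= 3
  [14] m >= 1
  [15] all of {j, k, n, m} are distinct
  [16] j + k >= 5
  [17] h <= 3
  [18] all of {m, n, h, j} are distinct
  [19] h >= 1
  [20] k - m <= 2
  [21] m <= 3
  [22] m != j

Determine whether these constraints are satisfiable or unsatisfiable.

Unsatisfiable

Constraints 1, 6, 12, 13, 14, 17, 19, and 21 confine each of m, n, h, j to the 3 values {1, …, 3}.
Constraint 18 requires all 4 of them to be distinct, but only 3 values are available — impossible by the pigeonhole principle.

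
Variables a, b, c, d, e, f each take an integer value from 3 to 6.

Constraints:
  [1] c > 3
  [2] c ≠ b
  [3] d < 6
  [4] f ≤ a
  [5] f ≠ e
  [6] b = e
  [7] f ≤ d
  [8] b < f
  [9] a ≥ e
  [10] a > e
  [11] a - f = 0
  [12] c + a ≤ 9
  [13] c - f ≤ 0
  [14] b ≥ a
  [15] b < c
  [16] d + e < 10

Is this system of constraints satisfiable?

Constraints 4, 13, 14, and 15 give f ≤ a, a ≤ b, b < c, c ≤ f. Chaining: f ≤ a ≤ b < c ≤ f, which forces f < f — impossible.

Unsatisfiable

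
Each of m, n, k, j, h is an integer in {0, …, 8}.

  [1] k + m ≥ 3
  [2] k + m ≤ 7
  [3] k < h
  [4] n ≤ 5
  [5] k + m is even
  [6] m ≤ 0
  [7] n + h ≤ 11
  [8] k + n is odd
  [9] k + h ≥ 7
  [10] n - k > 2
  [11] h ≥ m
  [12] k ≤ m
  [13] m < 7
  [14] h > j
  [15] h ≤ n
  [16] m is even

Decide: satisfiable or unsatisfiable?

Unsatisfiable

From constraints 6 and 12: k ≤ m ≤ 0. From constraints 4 and 15: h ≤ n ≤ 5. Hence k + h ≤ 5. But constraint 9 requires k + h ≥ 7, and 7 > 5. Contradiction.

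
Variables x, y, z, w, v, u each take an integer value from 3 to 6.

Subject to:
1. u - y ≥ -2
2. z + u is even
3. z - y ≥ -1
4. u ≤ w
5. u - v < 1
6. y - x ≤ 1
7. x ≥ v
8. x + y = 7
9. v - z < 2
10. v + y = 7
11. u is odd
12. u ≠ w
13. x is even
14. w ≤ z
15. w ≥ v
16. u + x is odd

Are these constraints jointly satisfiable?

Satisfiable

Take x = 4, y = 3, z = 5, w = 5, v = 4, u = 3. Then constraint 1: u - y = 0; constraint 3: z - y = 2; constraint 5: u - v = -1, and every other listed constraint is also met.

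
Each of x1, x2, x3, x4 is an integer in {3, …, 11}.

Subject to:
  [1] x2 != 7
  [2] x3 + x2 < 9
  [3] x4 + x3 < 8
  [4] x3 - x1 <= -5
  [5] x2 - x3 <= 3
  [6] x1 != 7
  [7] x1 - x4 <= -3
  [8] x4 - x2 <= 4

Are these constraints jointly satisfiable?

Constraints 4, 5, 7, and 8 give x1 − x3 ≥ 5, x3 − x2 ≥ -3, x2 − x4 ≥ -4, x4 − x1 ≥ 3.
Adding all 4 inequalities: the left sides telescope to 0, and the right sides sum to 5 + (-3) + (-4) + 3 = 1. So 0 ≥ 1, which is false.

Unsatisfiable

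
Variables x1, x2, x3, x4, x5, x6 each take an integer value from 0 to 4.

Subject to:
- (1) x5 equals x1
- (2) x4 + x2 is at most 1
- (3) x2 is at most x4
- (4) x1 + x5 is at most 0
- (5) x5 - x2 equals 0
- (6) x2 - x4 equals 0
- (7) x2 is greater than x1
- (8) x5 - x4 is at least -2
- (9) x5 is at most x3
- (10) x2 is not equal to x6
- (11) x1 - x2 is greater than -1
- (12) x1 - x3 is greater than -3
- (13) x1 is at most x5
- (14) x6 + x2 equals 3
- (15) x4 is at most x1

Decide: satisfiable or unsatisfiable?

Constraints 3, 7, and 15 give x1 < x2, x2 ≤ x4, x4 ≤ x1. Chaining: x1 < x2 ≤ x4 ≤ x1, which forces x1 < x1 — impossible.

Unsatisfiable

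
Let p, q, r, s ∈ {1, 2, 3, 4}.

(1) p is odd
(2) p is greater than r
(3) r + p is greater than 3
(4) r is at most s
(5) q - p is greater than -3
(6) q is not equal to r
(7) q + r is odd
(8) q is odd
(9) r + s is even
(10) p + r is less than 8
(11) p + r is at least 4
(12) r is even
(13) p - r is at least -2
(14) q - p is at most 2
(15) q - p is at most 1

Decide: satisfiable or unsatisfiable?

Satisfiable

One satisfying assignment is p = 3, q = 3, r = 2, s = 4.
For the less obvious constraints — constraint 3: r + p = 5; constraint 5: q - p = 0 — and the others hold by inspection.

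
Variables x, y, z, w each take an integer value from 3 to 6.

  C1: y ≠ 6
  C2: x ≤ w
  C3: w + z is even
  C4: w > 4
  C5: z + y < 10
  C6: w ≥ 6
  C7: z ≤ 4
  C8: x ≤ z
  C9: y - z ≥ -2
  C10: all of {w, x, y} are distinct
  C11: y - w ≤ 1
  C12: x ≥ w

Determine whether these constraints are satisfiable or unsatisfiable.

From constraints 6 and 12: x ≥ w and w ≥ 6, so x ≥ 6. From constraints 7 and 8: x ≤ z and z ≤ 4, so x ≤ 4. But 4 < 6, so no value of x works.

Unsatisfiable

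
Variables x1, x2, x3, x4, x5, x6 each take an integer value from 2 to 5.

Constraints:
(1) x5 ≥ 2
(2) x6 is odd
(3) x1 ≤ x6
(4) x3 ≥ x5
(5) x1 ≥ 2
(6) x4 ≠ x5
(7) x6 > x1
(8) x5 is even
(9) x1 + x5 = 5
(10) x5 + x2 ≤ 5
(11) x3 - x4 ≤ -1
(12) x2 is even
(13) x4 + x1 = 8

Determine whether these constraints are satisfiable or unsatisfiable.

Take x1 = 3, x2 = 2, x3 = 3, x4 = 5, x5 = 2, x6 = 5. Then constraint 9: x1 + x5 = 5; constraint 10: x5 + x2 = 4, and every other listed constraint is also met.

Satisfiable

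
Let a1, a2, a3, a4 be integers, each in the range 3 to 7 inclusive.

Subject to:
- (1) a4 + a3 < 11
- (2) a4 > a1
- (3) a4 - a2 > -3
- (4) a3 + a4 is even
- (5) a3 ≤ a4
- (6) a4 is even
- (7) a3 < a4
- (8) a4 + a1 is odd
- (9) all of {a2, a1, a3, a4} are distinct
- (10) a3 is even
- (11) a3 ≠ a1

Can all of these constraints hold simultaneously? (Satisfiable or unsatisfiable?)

Try a1 = 5, a2 = 7, a3 = 4, a4 = 6.
Check constraint 1: a4 + a3 = 10; constraint 3: a4 - a2 = -1; constraint 9: values 7, 5, 4, 6 are distinct. The remaining constraints are straightforward to verify.

Satisfiable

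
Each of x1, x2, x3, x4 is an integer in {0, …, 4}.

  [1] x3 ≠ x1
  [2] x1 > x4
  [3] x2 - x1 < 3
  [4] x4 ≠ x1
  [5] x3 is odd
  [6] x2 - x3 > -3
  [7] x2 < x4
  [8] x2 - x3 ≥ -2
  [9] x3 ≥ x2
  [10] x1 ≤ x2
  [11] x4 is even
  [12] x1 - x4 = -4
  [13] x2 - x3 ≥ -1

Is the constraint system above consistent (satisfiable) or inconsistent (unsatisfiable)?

Constraints 2, 7, and 10 give x4 < x1, x1 ≤ x2, x2 < x4. Chaining: x4 < x1 ≤ x2 < x4, which forces x4 < x4 — impossible.

Unsatisfiable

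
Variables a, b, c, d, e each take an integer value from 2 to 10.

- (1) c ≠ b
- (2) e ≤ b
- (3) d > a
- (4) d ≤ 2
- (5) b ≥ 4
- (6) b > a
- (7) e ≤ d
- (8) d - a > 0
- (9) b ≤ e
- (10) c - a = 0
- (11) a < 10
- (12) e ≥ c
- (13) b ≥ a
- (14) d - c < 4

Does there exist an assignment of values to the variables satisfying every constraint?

From constraints 5 and 9: e ≥ b and b ≥ 4, so e ≥ 4. From constraints 4 and 7: e ≤ d and d ≤ 2, so e ≤ 2. But 2 < 4, so no value of e works.

Unsatisfiable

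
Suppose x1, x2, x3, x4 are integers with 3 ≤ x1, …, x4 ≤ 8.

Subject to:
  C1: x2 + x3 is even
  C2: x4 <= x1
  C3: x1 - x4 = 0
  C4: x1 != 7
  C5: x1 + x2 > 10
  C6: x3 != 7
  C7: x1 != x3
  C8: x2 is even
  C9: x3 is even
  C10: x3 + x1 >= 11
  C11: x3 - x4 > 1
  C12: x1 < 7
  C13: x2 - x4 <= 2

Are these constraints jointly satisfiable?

Setting (x1, x2, x3, x4) = (5, 6, 8, 5) satisfies everything: constraint 3: x1 - x4 = 0; constraint 5: x1 + x2 = 11; constraint 10: x3 + x1 = 13, and the others follow.

Satisfiable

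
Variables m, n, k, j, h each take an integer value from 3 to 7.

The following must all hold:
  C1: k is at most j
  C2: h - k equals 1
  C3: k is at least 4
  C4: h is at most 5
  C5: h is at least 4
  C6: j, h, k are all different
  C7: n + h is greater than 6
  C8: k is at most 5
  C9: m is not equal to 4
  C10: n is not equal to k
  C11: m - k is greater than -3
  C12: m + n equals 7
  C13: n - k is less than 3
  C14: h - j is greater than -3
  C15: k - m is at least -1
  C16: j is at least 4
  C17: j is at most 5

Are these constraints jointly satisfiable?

Constraints 3, 4, 5, 8, 16, and 17 confine each of j, h, k to the 2 values {4, 5}.
Constraint 6 requires all 3 of them to be distinct, but only 2 values are available — impossible by the pigeonhole principle.

Unsatisfiable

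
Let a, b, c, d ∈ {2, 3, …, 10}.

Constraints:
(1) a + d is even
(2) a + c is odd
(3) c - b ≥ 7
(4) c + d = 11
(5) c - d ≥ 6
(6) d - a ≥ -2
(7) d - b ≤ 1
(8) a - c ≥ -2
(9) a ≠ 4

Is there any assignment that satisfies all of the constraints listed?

Unsatisfiable

Constraints 3, 6, 7, and 8 give c − b ≥ 7, b − d ≥ -1, d − a ≥ -2, a − c ≥ -2.
Adding all 4 inequalities: the left sides telescope to 0, and the right sides sum to 7 + (-1) + (-2) + (-2) = 2. So 0 ≥ 2, which is false.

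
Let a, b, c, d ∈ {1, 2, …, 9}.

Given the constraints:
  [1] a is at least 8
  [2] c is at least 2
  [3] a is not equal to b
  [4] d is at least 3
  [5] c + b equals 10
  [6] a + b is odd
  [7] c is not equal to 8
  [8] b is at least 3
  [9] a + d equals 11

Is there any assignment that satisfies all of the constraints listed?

Satisfiable

Try a = 8, b = 7, c = 3, d = 3.
Check constraint 5: c + b = 10; constraint 6: a + b = 15 is odd; constraint 9: a + d = 11. The remaining constraints are straightforward to verify.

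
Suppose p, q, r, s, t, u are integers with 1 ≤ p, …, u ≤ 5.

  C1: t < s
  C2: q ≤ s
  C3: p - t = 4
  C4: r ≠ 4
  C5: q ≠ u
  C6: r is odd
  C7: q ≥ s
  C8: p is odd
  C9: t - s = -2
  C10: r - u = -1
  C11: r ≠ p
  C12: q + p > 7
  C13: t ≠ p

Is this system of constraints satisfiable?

Try p = 5, q = 3, r = 3, s = 3, t = 1, u = 4.
Check constraint 3: p - t = 4; constraint 9: t - s = -2; constraint 10: r - u = -1. The remaining constraints are straightforward to verify.

Satisfiable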